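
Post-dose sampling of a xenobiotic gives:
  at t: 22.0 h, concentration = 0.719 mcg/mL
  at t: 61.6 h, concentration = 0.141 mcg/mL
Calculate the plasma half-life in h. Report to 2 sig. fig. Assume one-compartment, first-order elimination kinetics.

k = ln(C₁/C₂) / (t₂ − t₁) = ln(0.719/0.141) / (61.6 − 22.0)
  = 1.629 / 39.60 = 0.04114 h⁻¹
t½ = ln2 / k = 0.693147 / 0.04114 = 16.85 h

17 h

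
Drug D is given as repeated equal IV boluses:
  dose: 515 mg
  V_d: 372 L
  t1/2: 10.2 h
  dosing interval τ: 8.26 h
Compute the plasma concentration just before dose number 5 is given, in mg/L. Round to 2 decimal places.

C₀ per dose = Dose / Vd = 515 / 372 = 1.384 mg/L
k = ln2 / t½ = 0.693147 / 10.2 = 0.06796 h⁻¹
Fraction remaining after one interval: r = e^(−kτ) = e^(−0.06796 × 8.26) = 0.5704
Before dose 5, 4 doses have been given (aged 1τ, 2τ, 3τ, 4τ).
C_trough = C₀ × (r + r² + … + r^4) = C₀ × r(1−r^4)/(1−r)
        = 1.384 × 0.5704 × (1 − 0.1059) / (1 − 0.5704) = 1.643 mg/L

1.64 mg/L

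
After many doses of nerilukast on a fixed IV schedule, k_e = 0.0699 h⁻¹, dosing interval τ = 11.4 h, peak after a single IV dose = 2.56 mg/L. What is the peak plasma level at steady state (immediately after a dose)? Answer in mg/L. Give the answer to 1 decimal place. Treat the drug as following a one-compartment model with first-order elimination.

4.7 mg/L

e^(−kτ) = e^(−0.06990 × 11.4) = 0.4507
Accumulation ratio R = 1 / (1 − e^(−kτ)) = 1 / (1 − 0.4507) = 1.820
Steady-state peak = C₀ × R = 2.56 × 1.820 = 4.659 mg/L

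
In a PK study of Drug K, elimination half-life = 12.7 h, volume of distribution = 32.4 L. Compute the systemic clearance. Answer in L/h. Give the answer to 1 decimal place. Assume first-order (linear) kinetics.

k = ln2 / t½ = 0.693147 / 12.7 = 0.05458 h⁻¹
CL = k × Vd = 0.05458 × 32.4 = 1.768 L/h

1.8 L/h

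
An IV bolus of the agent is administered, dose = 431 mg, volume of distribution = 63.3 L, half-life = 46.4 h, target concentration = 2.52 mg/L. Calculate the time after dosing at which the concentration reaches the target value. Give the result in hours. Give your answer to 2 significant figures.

67 h

C₀ = Dose / Vd = 431.0 / 63.3 = 6.809 mg/L
k = ln2 / t½ = 0.693147 / 46.4 = 0.01494 h⁻¹
t = ln(C₀ / C) / k = ln(6.809 / 2.52) / 0.01494
  = ln(2.702) / 0.01494 = 0.9940 / 0.01494 = 66.53 h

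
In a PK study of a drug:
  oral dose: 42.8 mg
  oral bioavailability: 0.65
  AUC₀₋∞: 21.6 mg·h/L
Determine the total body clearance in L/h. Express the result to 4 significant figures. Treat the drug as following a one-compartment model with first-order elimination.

CL = F·Dose / AUC = 0.65 × 42.8 / 21.6 = 1.288 L/h

1.288 L/h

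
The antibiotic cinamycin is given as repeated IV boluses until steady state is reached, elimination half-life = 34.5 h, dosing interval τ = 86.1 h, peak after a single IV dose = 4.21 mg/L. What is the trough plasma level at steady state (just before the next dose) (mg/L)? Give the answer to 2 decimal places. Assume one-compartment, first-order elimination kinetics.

k = ln2 / t½ = 0.693147 / 34.5 = 0.02009 h⁻¹
e^(−kτ) = e^(−0.02009 × 86.1) = 0.1773
Accumulation ratio R = 1 / (1 − e^(−kτ)) = 1 / (1 − 0.1773) = 1.216
Steady-state trough = C₀ × R × e^(−kτ) = 4.21 × 1.216 × 0.1773 = 0.9077 mg/L

0.91 mg/L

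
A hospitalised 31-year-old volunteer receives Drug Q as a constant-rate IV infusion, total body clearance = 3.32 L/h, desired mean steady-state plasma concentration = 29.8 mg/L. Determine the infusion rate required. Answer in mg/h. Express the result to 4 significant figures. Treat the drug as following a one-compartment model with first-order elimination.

98.94 mg/h

At steady state, infusion rate R₀ = Css × CL = 29.8 × 3.320 = 98.94 mg/h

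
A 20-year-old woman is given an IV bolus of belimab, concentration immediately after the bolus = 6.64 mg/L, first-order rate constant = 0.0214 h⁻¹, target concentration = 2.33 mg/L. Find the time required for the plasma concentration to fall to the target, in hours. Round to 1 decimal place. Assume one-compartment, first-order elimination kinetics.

t = ln(C₀ / C) / k = ln(6.640 / 2.33) / 0.02140
  = ln(2.850) / 0.02140 = 1.047 / 0.02140 = 48.93 h

48.9 h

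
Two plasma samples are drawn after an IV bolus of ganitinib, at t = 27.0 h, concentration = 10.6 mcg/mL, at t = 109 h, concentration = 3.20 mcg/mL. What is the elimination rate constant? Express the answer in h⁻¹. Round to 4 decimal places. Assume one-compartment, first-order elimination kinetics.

k = ln(C₁/C₂) / (t₂ − t₁) = ln(10.6/3.20) / (109 − 27.0)
  = 1.198 / 82.00 = 0.01461 h⁻¹

0.0146 h⁻¹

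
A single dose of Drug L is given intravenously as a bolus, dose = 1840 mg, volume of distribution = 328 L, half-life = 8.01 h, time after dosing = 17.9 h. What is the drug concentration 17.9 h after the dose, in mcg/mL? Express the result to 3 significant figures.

1.19 mcg/mL

C₀ = Dose / Vd = 1840 / 328 = 5.610 mg/L
k = ln2 / t½ = 0.693147 / 8.01 = 0.08654 h⁻¹
C = C₀ · e^(−k·t) = 5.610 × e^(−0.08654 × 17.9)
  = 5.610 × 0.2124 = 1.192 mg/L
(1.192 mg/L = 1.192 mcg/mL)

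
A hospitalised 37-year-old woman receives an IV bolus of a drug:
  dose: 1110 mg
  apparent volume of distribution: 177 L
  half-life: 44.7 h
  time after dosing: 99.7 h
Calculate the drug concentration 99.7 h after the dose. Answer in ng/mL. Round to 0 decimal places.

C₀ = Dose / Vd = 1110 / 177 = 6.271 mg/L
k = ln2 / t½ = 0.693147 / 44.7 = 0.01551 h⁻¹
C = C₀ · e^(−k·t) = 6.271 × e^(−0.01551 × 99.7)
  = 6.271 × 0.2130 = 1.336 mg/L
Convert: 1.336 mg/L × 1000 = 1336 ng/mL

1336 ng/mL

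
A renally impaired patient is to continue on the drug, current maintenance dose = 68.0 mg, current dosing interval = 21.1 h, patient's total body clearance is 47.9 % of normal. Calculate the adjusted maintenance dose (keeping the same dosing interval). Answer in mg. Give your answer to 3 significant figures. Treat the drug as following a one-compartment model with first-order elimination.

To keep the same average steady-state level, dosing rate must scale with clearance.
CL ratio = 47.9 / 100 = 0.4790
New dose (same interval) = 68.0 × 0.4790 = 32.57 mg

32.6 mg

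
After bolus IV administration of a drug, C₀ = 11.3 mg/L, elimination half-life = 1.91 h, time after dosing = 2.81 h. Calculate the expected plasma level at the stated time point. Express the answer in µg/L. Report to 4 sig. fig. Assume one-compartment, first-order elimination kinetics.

k = ln2 / t½ = 0.693147 / 1.91 = 0.3629 h⁻¹
C = C₀ · e^(−k·t) = 11.30 × e^(−0.3629 × 2.81)
  = 11.30 × 0.3607 = 4.076 mg/L
Convert: 4.076 mg/L × 1000 = 4076 µg/L

4076 µg/L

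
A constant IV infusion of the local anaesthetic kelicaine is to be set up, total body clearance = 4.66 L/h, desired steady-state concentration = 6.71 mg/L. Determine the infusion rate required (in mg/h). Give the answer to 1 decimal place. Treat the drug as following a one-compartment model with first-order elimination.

At steady state, infusion rate R₀ = Css × CL = 6.71 × 4.660 = 31.27 mg/h

31.3 mg/h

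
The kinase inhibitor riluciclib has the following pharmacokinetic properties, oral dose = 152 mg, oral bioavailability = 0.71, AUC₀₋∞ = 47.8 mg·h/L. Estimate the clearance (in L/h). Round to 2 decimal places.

CL = F·Dose / AUC = 0.71 × 152 / 47.8 = 2.258 L/h

2.26 L/h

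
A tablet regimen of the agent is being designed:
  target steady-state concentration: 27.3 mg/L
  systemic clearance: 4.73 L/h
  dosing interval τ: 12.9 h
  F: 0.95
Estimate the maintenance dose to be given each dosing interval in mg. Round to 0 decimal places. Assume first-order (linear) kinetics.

1753 mg

At steady state, F × (Dose/τ) = Css × CL.
Dose = Css × CL × τ / F = 27.3 × 4.730 × 12.9 / 0.95 = 1753 mg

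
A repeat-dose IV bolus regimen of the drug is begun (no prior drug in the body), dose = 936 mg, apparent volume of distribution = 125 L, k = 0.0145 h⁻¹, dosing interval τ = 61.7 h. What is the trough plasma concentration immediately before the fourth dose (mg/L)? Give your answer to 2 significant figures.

4.8 mg/L

C₀ per dose = Dose / Vd = 936 / 125 = 7.488 mg/L
Fraction remaining after one interval: r = e^(−kτ) = e^(−0.01450 × 61.7) = 0.4088
Before dose 4, 3 doses have been given (aged 1τ, 2τ, 3τ).
C_trough = C₀ × (r + r² + … + r^3) = C₀ × r(1−r^3)/(1−r)
        = 7.488 × 0.4088 × (1 − 0.06832) / (1 − 0.4088) = 4.824 mg/L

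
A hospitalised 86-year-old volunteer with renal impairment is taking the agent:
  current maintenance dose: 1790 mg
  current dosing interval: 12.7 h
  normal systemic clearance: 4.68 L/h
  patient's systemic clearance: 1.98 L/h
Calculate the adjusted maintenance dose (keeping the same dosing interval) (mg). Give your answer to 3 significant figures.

To keep the same average steady-state level, dosing rate must scale with clearance.
CL ratio = 1.98 / 4.68 = 0.4231
New dose (same interval) = 1790 × 0.4231 = 757.3 mg

757 mg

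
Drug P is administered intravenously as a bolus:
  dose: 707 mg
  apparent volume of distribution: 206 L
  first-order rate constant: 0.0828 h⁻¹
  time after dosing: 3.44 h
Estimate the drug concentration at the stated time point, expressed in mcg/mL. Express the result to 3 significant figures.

C₀ = Dose / Vd = 707.0 / 206 = 3.432 mg/L
C = C₀ · e^(−k·t) = 3.432 × e^(−0.08280 × 3.44)
  = 3.432 × 0.7521 = 2.581 mg/L
(2.581 mg/L = 2.581 mcg/mL)

2.58 mcg/mL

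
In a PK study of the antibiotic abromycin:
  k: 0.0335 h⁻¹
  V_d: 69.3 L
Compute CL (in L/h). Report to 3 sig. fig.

2.32 L/h

CL = k × Vd = 0.0335 × 69.3 = 2.322 L/h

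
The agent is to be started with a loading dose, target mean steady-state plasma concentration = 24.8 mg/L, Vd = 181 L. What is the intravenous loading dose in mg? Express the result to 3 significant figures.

4490 mg

LD = Css × Vd = 24.8 × 181 = 4489 mg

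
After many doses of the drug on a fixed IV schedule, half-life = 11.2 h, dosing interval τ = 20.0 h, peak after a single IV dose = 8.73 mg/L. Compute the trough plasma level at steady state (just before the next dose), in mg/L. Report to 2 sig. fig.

k = ln2 / t½ = 0.693147 / 11.2 = 0.06189 h⁻¹
e^(−kτ) = e^(−0.06189 × 20.0) = 0.2900
Accumulation ratio R = 1 / (1 − e^(−kτ)) = 1 / (1 − 0.2900) = 1.408
Steady-state trough = C₀ × R × e^(−kτ) = 8.73 × 1.408 × 0.2900 = 3.565 mg/L

3.6 mg/L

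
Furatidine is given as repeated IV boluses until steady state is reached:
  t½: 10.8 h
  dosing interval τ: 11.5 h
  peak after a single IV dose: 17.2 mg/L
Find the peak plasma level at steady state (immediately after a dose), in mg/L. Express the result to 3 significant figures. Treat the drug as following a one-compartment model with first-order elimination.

33.0 mg/L

k = ln2 / t½ = 0.693147 / 10.8 = 0.06418 h⁻¹
e^(−kτ) = e^(−0.06418 × 11.5) = 0.4780
Accumulation ratio R = 1 / (1 − e^(−kτ)) = 1 / (1 − 0.4780) = 1.916
Steady-state peak = C₀ × R = 17.2 × 1.916 = 32.96 mg/L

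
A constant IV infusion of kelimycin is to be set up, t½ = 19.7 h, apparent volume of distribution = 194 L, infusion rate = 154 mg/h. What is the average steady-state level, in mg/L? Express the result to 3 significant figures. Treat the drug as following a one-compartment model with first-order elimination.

22.6 mg/L

k = ln2 / t½ = 0.693147 / 19.7 = 0.03519 h⁻¹
CL = k × Vd = 0.03519 × 194 = 6.827 L/h
At steady state Css = R₀ / CL = 154 / 6.827 = 22.56 mg/L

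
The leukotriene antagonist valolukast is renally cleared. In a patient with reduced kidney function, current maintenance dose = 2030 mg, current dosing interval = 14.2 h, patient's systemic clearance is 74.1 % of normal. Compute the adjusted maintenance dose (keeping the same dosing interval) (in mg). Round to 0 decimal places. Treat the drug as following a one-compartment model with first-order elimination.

1504 mg

To keep the same average steady-state level, dosing rate must scale with clearance.
CL ratio = 74.1 / 100 = 0.7410
New dose (same interval) = 2030 × 0.7410 = 1504 mg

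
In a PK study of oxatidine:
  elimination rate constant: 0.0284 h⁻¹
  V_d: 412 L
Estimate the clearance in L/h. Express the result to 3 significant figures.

CL = k × Vd = 0.0284 × 412 = 11.70 L/h

11.7 L/h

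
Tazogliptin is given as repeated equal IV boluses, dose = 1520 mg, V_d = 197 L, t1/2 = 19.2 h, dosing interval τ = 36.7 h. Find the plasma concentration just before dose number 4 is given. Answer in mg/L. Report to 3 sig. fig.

2.74 mg/L

C₀ per dose = Dose / Vd = 1520 / 197 = 7.716 mg/L
k = ln2 / t½ = 0.693147 / 19.2 = 0.03610 h⁻¹
Fraction remaining after one interval: r = e^(−kτ) = e^(−0.03610 × 36.7) = 0.2658
Before dose 4, 3 doses have been given (aged 1τ, 2τ, 3τ).
C_trough = C₀ × (r + r² + … + r^3) = C₀ × r(1−r^3)/(1−r)
        = 7.716 × 0.2658 × (1 − 0.01878) / (1 − 0.2658) = 2.741 mg/L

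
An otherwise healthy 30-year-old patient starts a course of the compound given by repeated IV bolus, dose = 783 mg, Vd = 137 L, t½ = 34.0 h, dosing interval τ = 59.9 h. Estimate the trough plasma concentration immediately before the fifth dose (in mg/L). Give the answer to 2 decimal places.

2.37 mg/L

C₀ per dose = Dose / Vd = 783 / 137 = 5.715 mg/L
k = ln2 / t½ = 0.693147 / 34.0 = 0.02039 h⁻¹
Fraction remaining after one interval: r = e^(−kτ) = e^(−0.02039 × 59.9) = 0.2948
Before dose 5, 4 doses have been given (aged 1τ, 2τ, 3τ, 4τ).
C_trough = C₀ × (r + r² + … + r^4) = C₀ × r(1−r^4)/(1−r)
        = 5.715 × 0.2948 × (1 − 0.007553) / (1 − 0.2948) = 2.371 mg/L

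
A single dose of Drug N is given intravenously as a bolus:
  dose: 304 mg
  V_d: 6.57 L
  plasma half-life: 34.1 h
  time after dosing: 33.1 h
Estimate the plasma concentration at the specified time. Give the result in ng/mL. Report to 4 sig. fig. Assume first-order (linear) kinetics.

23610 ng/mL

C₀ = Dose / Vd = 304.0 / 6.57 = 46.27 mg/L
k = ln2 / t½ = 0.693147 / 34.1 = 0.02033 h⁻¹
C = C₀ · e^(−k·t) = 46.27 × e^(−0.02033 × 33.1)
  = 46.27 × 0.5102 = 23.61 mg/L
Convert: 23.61 mg/L × 1000 = 23610 ng/mL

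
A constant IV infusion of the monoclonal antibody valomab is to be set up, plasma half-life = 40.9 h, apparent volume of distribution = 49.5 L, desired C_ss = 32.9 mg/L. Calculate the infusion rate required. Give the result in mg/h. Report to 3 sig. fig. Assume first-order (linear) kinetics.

27.6 mg/h

k = ln2 / t½ = 0.693147 / 40.9 = 0.01695 h⁻¹
CL = k × Vd = 0.01695 × 49.5 = 0.8390 L/h
At steady state, infusion rate R₀ = Css × CL = 32.9 × 0.8390 = 27.60 mg/h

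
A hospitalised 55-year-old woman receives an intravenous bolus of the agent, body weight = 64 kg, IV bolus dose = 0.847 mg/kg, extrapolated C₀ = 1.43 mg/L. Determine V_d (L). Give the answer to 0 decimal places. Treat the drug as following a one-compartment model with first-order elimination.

38 L

Dose = 0.847 × 64 = 54.21 mg
Vd = Dose / C₀ = 54.21 / 1.43 = 37.91 L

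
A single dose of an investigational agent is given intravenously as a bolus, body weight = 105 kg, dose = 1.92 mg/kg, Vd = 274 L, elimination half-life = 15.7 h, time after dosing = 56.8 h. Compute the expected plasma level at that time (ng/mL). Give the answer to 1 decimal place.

Total dose = 1.92 × 105 = 201.6 mg
C₀ = Dose / Vd = 201.6 / 274 = 0.7358 mg/L
k = ln2 / t½ = 0.693147 / 15.7 = 0.04415 h⁻¹
C = C₀ · e^(−k·t) = 0.7358 × e^(−0.04415 × 56.8)
  = 0.7358 × 0.08145 = 0.05993 mg/L
Convert: 0.05993 mg/L × 1000 = 59.93 ng/mL

59.9 ng/mL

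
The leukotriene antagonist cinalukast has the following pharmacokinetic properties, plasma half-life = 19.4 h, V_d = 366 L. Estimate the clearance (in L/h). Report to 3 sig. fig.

k = ln2 / t½ = 0.693147 / 19.4 = 0.03573 h⁻¹
CL = k × Vd = 0.03573 × 366 = 13.08 L/h

13.1 L/h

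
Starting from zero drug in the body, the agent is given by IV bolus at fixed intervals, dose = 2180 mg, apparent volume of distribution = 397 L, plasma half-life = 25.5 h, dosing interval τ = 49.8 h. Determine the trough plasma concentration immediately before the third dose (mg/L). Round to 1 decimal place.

C₀ per dose = Dose / Vd = 2180 / 397 = 5.491 mg/L
k = ln2 / t½ = 0.693147 / 25.5 = 0.02718 h⁻¹
Fraction remaining after one interval: r = e^(−kτ) = e^(−0.02718 × 49.8) = 0.2583
Before dose 3, 2 doses have been given (aged 1τ, 2τ).
C_trough = C₀ × (r + r²) = 5.491 × (0.2583 + 0.06672) = 1.785 mg/L

1.8 mg/L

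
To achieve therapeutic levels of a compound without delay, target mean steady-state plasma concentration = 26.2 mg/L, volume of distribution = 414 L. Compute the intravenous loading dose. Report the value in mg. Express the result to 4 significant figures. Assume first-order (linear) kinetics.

LD = Css × Vd = 26.2 × 414 = 10850 mg

10850 mg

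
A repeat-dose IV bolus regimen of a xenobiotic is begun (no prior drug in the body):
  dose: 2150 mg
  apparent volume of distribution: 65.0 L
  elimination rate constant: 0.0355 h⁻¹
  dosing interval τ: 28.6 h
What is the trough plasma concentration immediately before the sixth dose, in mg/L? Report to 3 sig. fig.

C₀ per dose = Dose / Vd = 2150 / 65.0 = 33.08 mg/L
Fraction remaining after one interval: r = e^(−kτ) = e^(−0.03550 × 28.6) = 0.3623
Before dose 6, 5 doses have been given (aged 1τ, 2τ, 3τ, 4τ, 5τ).
C_trough = C₀ × (r + r² + … + r^5) = C₀ × r(1−r^5)/(1−r)
        = 33.08 × 0.3623 × (1 − 0.006242) / (1 − 0.3623) = 18.68 mg/L

18.7 mg/L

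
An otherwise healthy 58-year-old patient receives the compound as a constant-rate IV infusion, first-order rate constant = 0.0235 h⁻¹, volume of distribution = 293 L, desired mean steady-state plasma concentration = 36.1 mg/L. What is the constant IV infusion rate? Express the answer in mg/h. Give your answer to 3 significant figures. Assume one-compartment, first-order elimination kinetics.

CL = k × Vd = 0.02350 × 293 = 6.886 L/h
At steady state, infusion rate R₀ = Css × CL = 36.1 × 6.886 = 248.6 mg/h

249 mg/h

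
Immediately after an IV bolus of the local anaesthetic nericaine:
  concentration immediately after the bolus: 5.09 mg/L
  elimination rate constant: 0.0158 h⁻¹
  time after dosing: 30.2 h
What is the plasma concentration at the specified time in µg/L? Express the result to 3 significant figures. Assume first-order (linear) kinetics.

C = C₀ · e^(−k·t) = 5.090 × e^(−0.01580 × 30.2)
  = 5.090 × 0.6205 = 3.158 mg/L
Convert: 3.158 mg/L × 1000 = 3158 µg/L

3160 µg/L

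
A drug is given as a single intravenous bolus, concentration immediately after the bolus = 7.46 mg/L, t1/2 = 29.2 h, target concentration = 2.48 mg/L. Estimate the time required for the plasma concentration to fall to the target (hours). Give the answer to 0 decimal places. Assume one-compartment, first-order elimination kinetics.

k = ln2 / t½ = 0.693147 / 29.2 = 0.02374 h⁻¹
t = ln(C₀ / C) / k = ln(7.460 / 2.48) / 0.02374
  = ln(3.008) / 0.02374 = 1.101 / 0.02374 = 46.38 h

46 h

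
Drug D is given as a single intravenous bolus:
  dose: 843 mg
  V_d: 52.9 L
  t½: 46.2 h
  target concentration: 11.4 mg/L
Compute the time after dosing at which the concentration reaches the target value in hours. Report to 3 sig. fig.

22.3 h

C₀ = Dose / Vd = 843.0 / 52.9 = 15.94 mg/L
k = ln2 / t½ = 0.693147 / 46.2 = 0.01500 h⁻¹
t = ln(C₀ / C) / k = ln(15.94 / 11.4) / 0.01500
  = ln(1.398) / 0.01500 = 0.3350 / 0.01500 = 22.33 h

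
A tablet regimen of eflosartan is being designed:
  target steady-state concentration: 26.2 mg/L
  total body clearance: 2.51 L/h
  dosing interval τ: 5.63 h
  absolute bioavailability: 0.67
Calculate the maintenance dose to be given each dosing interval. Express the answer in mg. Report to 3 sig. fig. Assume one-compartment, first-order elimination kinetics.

553 mg

At steady state, F × (Dose/τ) = Css × CL.
Dose = Css × CL × τ / F = 26.2 × 2.510 × 5.63 / 0.67 = 552.6 mg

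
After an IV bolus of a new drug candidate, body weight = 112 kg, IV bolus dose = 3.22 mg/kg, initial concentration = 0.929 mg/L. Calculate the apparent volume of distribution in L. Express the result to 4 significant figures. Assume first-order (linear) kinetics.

388.2 L

Dose = 3.22 × 112 = 360.6 mg
Vd = Dose / C₀ = 360.6 / 0.929 = 388.2 L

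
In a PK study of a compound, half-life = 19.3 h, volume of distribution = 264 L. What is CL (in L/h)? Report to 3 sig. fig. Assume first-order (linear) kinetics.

9.48 L/h

k = ln2 / t½ = 0.693147 / 19.3 = 0.03591 h⁻¹
CL = k × Vd = 0.03591 × 264 = 9.480 L/h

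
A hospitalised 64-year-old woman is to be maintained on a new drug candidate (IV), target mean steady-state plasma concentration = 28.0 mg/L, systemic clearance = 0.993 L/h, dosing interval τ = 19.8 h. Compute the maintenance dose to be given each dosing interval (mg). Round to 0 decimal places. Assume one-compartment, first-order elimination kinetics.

551 mg

At steady state, Dose/τ = Css × CL.
Dose = Css × CL × τ = 28.0 × 0.9930 × 19.8 = 550.5 mg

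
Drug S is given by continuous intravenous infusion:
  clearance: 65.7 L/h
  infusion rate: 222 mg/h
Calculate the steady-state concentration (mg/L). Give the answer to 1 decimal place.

At steady state Css = R₀ / CL = 222 / 65.70 = 3.379 mg/L

3.4 mg/L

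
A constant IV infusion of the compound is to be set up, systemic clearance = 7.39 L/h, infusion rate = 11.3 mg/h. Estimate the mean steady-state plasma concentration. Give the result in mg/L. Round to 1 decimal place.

1.5 mg/L

At steady state Css = R₀ / CL = 11.3 / 7.390 = 1.529 mg/L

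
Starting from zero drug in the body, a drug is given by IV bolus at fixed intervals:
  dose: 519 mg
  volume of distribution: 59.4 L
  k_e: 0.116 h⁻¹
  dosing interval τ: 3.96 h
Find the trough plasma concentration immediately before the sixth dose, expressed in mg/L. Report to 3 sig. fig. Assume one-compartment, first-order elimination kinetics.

C₀ per dose = Dose / Vd = 519 / 59.4 = 8.737 mg/L
Fraction remaining after one interval: r = e^(−kτ) = e^(−0.1160 × 3.96) = 0.6317
Before dose 6, 5 doses have been given (aged 1τ, 2τ, 3τ, 4τ, 5τ).
C_trough = C₀ × (r + r² + … + r^5) = C₀ × r(1−r^5)/(1−r)
        = 8.737 × 0.6317 × (1 − 0.1006) / (1 − 0.6317) = 13.48 mg/L

13.5 mg/L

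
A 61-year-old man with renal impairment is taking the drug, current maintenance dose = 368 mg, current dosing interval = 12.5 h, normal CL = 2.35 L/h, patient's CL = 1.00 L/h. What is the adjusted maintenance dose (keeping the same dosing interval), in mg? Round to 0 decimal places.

To keep the same average steady-state level, dosing rate must scale with clearance.
CL ratio = 1.00 / 2.35 = 0.4255
New dose (same interval) = 368 × 0.4255 = 156.6 mg

157 mg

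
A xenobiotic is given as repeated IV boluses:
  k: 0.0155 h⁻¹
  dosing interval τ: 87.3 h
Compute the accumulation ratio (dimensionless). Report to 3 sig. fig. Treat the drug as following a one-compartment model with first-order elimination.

e^(−kτ) = e^(−0.01550 × 87.3) = 0.2584
Accumulation ratio R = 1 / (1 − e^(−kτ)) = 1 / (1 − 0.2584) = 1.348

1.35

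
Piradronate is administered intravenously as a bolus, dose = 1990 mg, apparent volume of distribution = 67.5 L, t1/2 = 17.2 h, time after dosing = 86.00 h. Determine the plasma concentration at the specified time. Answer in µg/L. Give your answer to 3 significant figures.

921 µg/L

C₀ = Dose / Vd = 1990 / 67.5 = 29.48 mg/L
k = ln2 / t½ = 0.693147 / 17.2 = 0.04030 h⁻¹
t / t½ = 86.00 / 17.2 = 5 half-lives
C = C₀ × (1/2)^5 = 29.48 × 0.03125 = 0.9213 mg/L
Convert: 0.9213 mg/L × 1000 = 921.3 µg/L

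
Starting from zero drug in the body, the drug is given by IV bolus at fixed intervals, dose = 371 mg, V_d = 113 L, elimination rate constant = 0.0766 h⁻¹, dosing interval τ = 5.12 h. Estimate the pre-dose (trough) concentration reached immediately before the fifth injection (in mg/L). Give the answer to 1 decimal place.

5.4 mg/L

C₀ per dose = Dose / Vd = 371 / 113 = 3.283 mg/L
Fraction remaining after one interval: r = e^(−kτ) = e^(−0.07660 × 5.12) = 0.6756
Before dose 5, 4 doses have been given (aged 1τ, 2τ, 3τ, 4τ).
C_trough = C₀ × (r + r² + … + r^4) = C₀ × r(1−r^4)/(1−r)
        = 3.283 × 0.6756 × (1 − 0.2083) / (1 − 0.6756) = 5.413 mg/L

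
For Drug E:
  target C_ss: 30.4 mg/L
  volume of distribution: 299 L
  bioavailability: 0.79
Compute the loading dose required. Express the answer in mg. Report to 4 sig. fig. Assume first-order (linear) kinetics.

LD = Css × Vd / F = 30.4 × 299 / 0.79 = 11510 mg

11510 mg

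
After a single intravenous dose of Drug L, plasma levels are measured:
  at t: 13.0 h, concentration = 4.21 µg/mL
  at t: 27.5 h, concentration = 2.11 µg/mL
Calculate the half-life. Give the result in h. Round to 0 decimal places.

15 h

k = ln(C₁/C₂) / (t₂ − t₁) = ln(4.21/2.11) / (27.5 − 13.0)
  = 0.6908 / 14.50 = 0.04764 h⁻¹
t½ = ln2 / k = 0.693147 / 0.04764 = 14.55 h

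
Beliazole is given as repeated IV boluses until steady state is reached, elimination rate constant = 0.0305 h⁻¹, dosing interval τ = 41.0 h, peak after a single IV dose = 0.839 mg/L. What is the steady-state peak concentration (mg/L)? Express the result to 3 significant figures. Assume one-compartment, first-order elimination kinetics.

e^(−kτ) = e^(−0.03050 × 41.0) = 0.2864
Accumulation ratio R = 1 / (1 − e^(−kτ)) = 1 / (1 − 0.2864) = 1.401
Steady-state peak = C₀ × R = 0.839 × 1.401 = 1.175 mg/L

1.18 mg/L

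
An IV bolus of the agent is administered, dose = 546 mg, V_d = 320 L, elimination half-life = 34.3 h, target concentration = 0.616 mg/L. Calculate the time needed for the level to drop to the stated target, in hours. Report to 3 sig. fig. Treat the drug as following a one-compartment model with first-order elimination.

C₀ = Dose / Vd = 546.0 / 320 = 1.706 mg/L
k = ln2 / t½ = 0.693147 / 34.3 = 0.02021 h⁻¹
t = ln(C₀ / C) / k = ln(1.706 / 0.616) / 0.02021
  = ln(2.769) / 0.02021 = 1.018 / 0.02021 = 50.37 h

50.4 h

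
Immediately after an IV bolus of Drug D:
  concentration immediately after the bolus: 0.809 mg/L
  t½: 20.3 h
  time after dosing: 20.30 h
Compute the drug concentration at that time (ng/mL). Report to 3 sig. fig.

k = ln2 / t½ = 0.693147 / 20.3 = 0.03415 h⁻¹
t / t½ = 20.30 / 20.3 = 1 half-lives
C = C₀ × (1/2)^1 = 0.8090 × 0.5000 = 0.4045 mg/L
Convert: 0.4045 mg/L × 1000 = 404.5 ng/mL

405 ng/mL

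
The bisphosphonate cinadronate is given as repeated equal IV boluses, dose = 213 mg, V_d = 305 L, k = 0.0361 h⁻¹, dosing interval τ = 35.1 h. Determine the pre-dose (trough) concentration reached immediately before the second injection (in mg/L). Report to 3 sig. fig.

0.197 mg/L

C₀ per dose = Dose / Vd = 213 / 305 = 0.6984 mg/L
Fraction remaining after one interval: r = e^(−kτ) = e^(−0.03610 × 35.1) = 0.2816
Before dose 2, 1 dose has been given (aged 1τ).
C_trough = C₀ × r = 0.6984 × 0.2816 = 0.1967 mg/L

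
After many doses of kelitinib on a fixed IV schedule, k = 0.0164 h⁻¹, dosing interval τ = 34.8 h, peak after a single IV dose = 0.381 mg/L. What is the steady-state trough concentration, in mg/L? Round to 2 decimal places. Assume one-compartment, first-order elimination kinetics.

e^(−kτ) = e^(−0.01640 × 34.8) = 0.5651
Accumulation ratio R = 1 / (1 − e^(−kτ)) = 1 / (1 − 0.5651) = 2.299
Steady-state trough = C₀ × R × e^(−kτ) = 0.381 × 2.299 × 0.5651 = 0.4950 mg/L

0.50 mg/L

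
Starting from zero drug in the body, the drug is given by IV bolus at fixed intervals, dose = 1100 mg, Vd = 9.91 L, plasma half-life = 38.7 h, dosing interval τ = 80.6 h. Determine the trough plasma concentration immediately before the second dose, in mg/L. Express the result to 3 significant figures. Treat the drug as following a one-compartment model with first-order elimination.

C₀ per dose = Dose / Vd = 1100 / 9.91 = 111.0 mg/L
k = ln2 / t½ = 0.693147 / 38.7 = 0.01791 h⁻¹
Fraction remaining after one interval: r = e^(−kτ) = e^(−0.01791 × 80.6) = 0.2361
Before dose 2, 1 dose has been given (aged 1τ).
C_trough = C₀ × r = 111.0 × 0.2361 = 26.21 mg/L

26.2 mg/L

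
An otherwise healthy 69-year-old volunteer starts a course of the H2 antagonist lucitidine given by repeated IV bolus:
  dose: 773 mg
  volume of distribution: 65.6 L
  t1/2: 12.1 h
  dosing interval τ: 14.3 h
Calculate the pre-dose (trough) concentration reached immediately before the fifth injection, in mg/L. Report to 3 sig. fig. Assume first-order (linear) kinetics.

8.94 mg/L

C₀ per dose = Dose / Vd = 773 / 65.6 = 11.78 mg/L
k = ln2 / t½ = 0.693147 / 12.1 = 0.05728 h⁻¹
Fraction remaining after one interval: r = e^(−kτ) = e^(−0.05728 × 14.3) = 0.4408
Before dose 5, 4 doses have been given (aged 1τ, 2τ, 3τ, 4τ).
C_trough = C₀ × (r + r² + … + r^4) = C₀ × r(1−r^4)/(1−r)
        = 11.78 × 0.4408 × (1 − 0.03775) / (1 − 0.4408) = 8.935 mg/L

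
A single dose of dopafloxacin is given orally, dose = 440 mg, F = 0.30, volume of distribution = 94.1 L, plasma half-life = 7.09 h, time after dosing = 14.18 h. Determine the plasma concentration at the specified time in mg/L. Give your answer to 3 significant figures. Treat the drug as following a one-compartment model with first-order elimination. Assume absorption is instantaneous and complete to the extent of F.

Amount reaching circulation = F × Dose = 0.30 × 440.0 = 132.0 mg
C₀ = F·Dose / Vd = 132.0 / 94.1 = 1.403 mg/L
k = ln2 / t½ = 0.693147 / 7.09 = 0.09776 h⁻¹
t / t½ = 14.18 / 7.09 = 2 half-lives
C = C₀ × (1/2)^2 = 1.403 × 0.2500 = 0.3508 mg/L

0.351 mg/L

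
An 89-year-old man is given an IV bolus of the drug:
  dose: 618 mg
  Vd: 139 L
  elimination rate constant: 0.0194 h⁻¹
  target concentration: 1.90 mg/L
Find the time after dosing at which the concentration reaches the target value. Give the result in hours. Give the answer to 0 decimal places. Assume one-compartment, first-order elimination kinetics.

C₀ = Dose / Vd = 618.0 / 139 = 4.446 mg/L
t = ln(C₀ / C) / k = ln(4.446 / 1.90) / 0.01940
  = ln(2.340) / 0.01940 = 0.8502 / 0.01940 = 43.82 h

44 h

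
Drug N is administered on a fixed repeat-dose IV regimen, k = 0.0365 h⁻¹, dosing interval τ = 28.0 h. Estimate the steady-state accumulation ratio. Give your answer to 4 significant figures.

e^(−kτ) = e^(−0.03650 × 28.0) = 0.3599
Accumulation ratio R = 1 / (1 − e^(−kτ)) = 1 / (1 − 0.3599) = 1.562

1.562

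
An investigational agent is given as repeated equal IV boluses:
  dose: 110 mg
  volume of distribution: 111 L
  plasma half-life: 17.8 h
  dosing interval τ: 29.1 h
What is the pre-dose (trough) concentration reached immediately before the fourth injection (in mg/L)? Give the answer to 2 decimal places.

0.45 mg/L

C₀ per dose = Dose / Vd = 110 / 111 = 0.9910 mg/L
k = ln2 / t½ = 0.693147 / 17.8 = 0.03894 h⁻¹
Fraction remaining after one interval: r = e^(−kτ) = e^(−0.03894 × 29.1) = 0.3220
Before dose 4, 3 doses have been given (aged 1τ, 2τ, 3τ).
C_trough = C₀ × (r + r² + … + r^3) = C₀ × r(1−r^3)/(1−r)
        = 0.9910 × 0.3220 × (1 − 0.03339) / (1 − 0.3220) = 0.4549 mg/L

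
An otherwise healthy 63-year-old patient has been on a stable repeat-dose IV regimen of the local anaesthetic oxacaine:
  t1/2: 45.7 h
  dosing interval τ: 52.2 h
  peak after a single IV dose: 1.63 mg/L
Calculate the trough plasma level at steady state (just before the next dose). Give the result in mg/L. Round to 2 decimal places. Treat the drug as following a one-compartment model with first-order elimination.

k = ln2 / t½ = 0.693147 / 45.7 = 0.01517 h⁻¹
e^(−kτ) = e^(−0.01517 × 52.2) = 0.4530
Accumulation ratio R = 1 / (1 − e^(−kτ)) = 1 / (1 − 0.4530) = 1.828
Steady-state trough = C₀ × R × e^(−kτ) = 1.63 × 1.828 × 0.4530 = 1.350 mg/L

1.35 mg/L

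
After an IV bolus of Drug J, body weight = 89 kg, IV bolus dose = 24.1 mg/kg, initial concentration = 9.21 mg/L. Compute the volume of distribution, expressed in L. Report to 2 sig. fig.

230 L

Dose = 24.1 × 89 = 2145 mg
Vd = Dose / C₀ = 2145 / 9.21 = 232.9 L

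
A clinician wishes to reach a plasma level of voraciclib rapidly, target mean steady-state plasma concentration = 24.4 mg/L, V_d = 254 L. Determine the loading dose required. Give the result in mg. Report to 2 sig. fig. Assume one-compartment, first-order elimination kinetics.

6200 mg

LD = Css × Vd = 24.4 × 254 = 6198 mg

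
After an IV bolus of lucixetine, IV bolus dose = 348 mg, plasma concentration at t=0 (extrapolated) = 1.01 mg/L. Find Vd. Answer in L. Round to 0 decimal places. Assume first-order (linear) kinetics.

Vd = Dose / C₀ = 348.0 / 1.01 = 344.6 L

345 L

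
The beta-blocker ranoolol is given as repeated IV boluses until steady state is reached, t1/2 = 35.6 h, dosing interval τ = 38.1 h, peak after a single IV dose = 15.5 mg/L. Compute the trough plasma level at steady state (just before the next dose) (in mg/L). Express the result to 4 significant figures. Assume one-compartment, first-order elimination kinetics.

14.09 mg/L

k = ln2 / t½ = 0.693147 / 35.6 = 0.01947 h⁻¹
e^(−kτ) = e^(−0.01947 × 38.1) = 0.4763
Accumulation ratio R = 1 / (1 − e^(−kτ)) = 1 / (1 − 0.4763) = 1.909
Steady-state trough = C₀ × R × e^(−kτ) = 15.5 × 1.909 × 0.4763 = 14.09 mg/L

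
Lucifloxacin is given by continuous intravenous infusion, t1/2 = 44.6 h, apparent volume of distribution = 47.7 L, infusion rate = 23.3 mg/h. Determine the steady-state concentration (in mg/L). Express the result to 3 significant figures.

k = ln2 / t½ = 0.693147 / 44.6 = 0.01554 h⁻¹
CL = k × Vd = 0.01554 × 47.7 = 0.7413 L/h
At steady state Css = R₀ / CL = 23.3 / 0.7413 = 31.43 mg/L

31.4 mg/L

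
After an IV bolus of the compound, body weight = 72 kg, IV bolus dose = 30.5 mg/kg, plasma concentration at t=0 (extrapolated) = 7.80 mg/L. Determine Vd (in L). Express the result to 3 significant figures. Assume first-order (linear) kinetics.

Dose = 30.5 × 72 = 2196 mg
Vd = Dose / C₀ = 2196 / 7.80 = 281.5 L

282 L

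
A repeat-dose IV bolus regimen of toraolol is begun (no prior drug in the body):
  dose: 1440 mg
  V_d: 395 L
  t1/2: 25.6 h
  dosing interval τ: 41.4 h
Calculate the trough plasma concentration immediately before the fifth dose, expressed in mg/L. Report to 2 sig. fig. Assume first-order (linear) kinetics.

1.7 mg/L

C₀ per dose = Dose / Vd = 1440 / 395 = 3.646 mg/L
k = ln2 / t½ = 0.693147 / 25.6 = 0.02708 h⁻¹
Fraction remaining after one interval: r = e^(−kτ) = e^(−0.02708 × 41.4) = 0.3259
Before dose 5, 4 doses have been given (aged 1τ, 2τ, 3τ, 4τ).
C_trough = C₀ × (r + r² + … + r^4) = C₀ × r(1−r^4)/(1−r)
        = 3.646 × 0.3259 × (1 − 0.01128) / (1 − 0.3259) = 1.743 mg/L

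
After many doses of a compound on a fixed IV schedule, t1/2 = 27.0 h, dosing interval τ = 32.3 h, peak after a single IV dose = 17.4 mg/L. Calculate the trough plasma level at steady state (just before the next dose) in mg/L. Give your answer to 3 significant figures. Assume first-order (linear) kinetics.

k = ln2 / t½ = 0.693147 / 27.0 = 0.02567 h⁻¹
e^(−kτ) = e^(−0.02567 × 32.3) = 0.4364
Accumulation ratio R = 1 / (1 − e^(−kτ)) = 1 / (1 − 0.4364) = 1.774
Steady-state trough = C₀ × R × e^(−kτ) = 17.4 × 1.774 × 0.4364 = 13.47 mg/L

13.5 mg/L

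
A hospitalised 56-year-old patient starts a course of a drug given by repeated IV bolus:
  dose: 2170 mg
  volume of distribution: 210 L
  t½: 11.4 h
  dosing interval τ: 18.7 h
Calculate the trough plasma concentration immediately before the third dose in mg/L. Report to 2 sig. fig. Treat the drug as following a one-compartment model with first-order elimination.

C₀ per dose = Dose / Vd = 2170 / 210 = 10.33 mg/L
k = ln2 / t½ = 0.693147 / 11.4 = 0.06080 h⁻¹
Fraction remaining after one interval: r = e^(−kτ) = e^(−0.06080 × 18.7) = 0.3208
Before dose 3, 2 doses have been given (aged 1τ, 2τ).
C_trough = C₀ × (r + r²) = 10.33 × (0.3208 + 0.1029) = 4.377 mg/L

4.4 mg/L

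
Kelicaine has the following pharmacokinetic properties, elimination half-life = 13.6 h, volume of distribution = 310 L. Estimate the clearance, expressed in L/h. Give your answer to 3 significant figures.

k = ln2 / t½ = 0.693147 / 13.6 = 0.05097 h⁻¹
CL = k × Vd = 0.05097 × 310 = 15.80 L/h

15.8 L/h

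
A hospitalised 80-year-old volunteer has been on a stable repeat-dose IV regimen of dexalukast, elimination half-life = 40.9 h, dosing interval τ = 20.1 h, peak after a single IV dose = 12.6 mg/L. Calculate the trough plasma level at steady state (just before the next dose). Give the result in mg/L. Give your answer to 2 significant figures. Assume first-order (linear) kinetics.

31 mg/L

k = ln2 / t½ = 0.693147 / 40.9 = 0.01695 h⁻¹
e^(−kτ) = e^(−0.01695 × 20.1) = 0.7113
Accumulation ratio R = 1 / (1 − e^(−kτ)) = 1 / (1 − 0.7113) = 3.464
Steady-state trough = C₀ × R × e^(−kτ) = 12.6 × 3.464 × 0.7113 = 31.05 mg/L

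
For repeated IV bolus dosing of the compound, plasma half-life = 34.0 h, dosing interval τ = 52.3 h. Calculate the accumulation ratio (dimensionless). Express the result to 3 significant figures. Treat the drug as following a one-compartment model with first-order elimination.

k = ln2 / t½ = 0.693147 / 34.0 = 0.02039 h⁻¹
e^(−kτ) = e^(−0.02039 × 52.3) = 0.3442
Accumulation ratio R = 1 / (1 − e^(−kτ)) = 1 / (1 − 0.3442) = 1.525

1.53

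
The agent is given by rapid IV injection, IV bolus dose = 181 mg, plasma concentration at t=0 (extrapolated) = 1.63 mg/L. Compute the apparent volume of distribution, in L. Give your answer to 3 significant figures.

Vd = Dose / C₀ = 181.0 / 1.63 = 111.0 L

111 L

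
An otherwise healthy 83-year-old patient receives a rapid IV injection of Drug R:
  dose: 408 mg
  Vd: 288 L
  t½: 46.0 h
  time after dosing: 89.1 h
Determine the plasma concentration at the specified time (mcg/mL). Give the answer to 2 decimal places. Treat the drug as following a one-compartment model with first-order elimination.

0.37 mcg/mL

C₀ = Dose / Vd = 408.0 / 288 = 1.417 mg/L
k = ln2 / t½ = 0.693147 / 46.0 = 0.01507 h⁻¹
C = C₀ · e^(−k·t) = 1.417 × e^(−0.01507 × 89.1)
  = 1.417 × 0.2611 = 0.3700 mg/L
(0.3700 mg/L = 0.3700 mcg/mL)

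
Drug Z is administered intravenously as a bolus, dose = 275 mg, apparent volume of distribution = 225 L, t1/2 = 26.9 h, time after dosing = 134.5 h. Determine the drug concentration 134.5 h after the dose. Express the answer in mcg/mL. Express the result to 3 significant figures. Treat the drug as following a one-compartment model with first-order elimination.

0.0382 mcg/mL

C₀ = Dose / Vd = 275.0 / 225 = 1.222 mg/L
k = ln2 / t½ = 0.693147 / 26.9 = 0.02577 h⁻¹
t / t½ = 134.5 / 26.9 = 5 half-lives
C = C₀ × (1/2)^5 = 1.222 × 0.03125 = 0.03819 mg/L
(0.03819 mg/L = 0.03819 mcg/mL)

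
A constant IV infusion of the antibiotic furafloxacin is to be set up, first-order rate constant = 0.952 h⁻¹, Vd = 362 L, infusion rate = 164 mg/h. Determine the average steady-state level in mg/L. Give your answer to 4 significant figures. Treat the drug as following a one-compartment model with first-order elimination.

CL = k × Vd = 0.9520 × 362 = 344.6 L/h
At steady state Css = R₀ / CL = 164 / 344.6 = 0.4759 mg/L

0.4759 mg/L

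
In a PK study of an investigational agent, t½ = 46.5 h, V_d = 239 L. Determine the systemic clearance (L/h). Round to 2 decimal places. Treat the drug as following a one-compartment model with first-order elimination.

k = ln2 / t½ = 0.693147 / 46.5 = 0.01491 h⁻¹
CL = k × Vd = 0.01491 × 239 = 3.563 L/h

3.56 L/h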